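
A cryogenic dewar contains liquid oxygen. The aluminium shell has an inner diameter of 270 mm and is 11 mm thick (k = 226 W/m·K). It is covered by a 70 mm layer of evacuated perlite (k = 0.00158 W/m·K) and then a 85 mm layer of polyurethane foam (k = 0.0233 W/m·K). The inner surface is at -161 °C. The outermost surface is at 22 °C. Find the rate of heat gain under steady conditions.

Radial (spherical) resistances in series:
R_aluminium shell = (1/0.135 − 1/0.146)/(4π×226) = 1.965×10^-4 K/W
R_evacuated perlite = (1/0.146 − 1/0.216)/(4π×0.00158) = 111.8 K/W
R_polyurethane foam = (1/0.216 − 1/0.301)/(4π×0.0233) = 4.465 K/W
R_total = 116.3 K/W
Q = ΔT/R_total = 183/116.3

Q ≈ 1.57 W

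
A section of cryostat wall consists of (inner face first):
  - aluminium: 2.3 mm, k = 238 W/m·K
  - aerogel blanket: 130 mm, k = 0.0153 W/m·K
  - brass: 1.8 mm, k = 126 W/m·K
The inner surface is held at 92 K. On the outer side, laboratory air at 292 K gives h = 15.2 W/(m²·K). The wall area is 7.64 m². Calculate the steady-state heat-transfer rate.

Q ≈ 178 W

Using the resistance-network approach (series):
R_aluminium = L/(kA) = 0.0023/(238×7.64) = 1.265×10^-6 K/W
R_aerogel blanket = L/(kA) = 0.13/(0.0153×7.64) = 1.112 K/W
R_brass = L/(kA) = 0.0018/(126×7.64) = 1.87×10^-6 K/W
R_outer film = 1/(h_o·A) = 1/(15.2×7.64) = 0.008611 K/W
R_total = 1.121 K/W
Q = ΔT / R_total = 200 / 1.121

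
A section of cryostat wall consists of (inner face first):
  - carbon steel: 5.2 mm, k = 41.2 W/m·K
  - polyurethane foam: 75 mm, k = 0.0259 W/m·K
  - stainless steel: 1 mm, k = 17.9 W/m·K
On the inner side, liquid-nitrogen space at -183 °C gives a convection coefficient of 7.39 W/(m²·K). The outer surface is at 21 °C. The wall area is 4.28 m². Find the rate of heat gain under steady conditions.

Q ≈ 288 W

Using the resistance-network approach (series):
R_inner film = 1/(h_i·A) = 1/(7.39×4.28) = 0.03162 K/W
R_carbon steel = L/(kA) = 0.0052/(41.2×4.28) = 2.949×10^-5 K/W
R_polyurethane foam = L/(kA) = 0.075/(0.0259×4.28) = 0.6766 K/W
R_stainless steel = L/(kA) = 0.001/(17.9×4.28) = 1.305×10^-5 K/W
R_total = 0.7082 K/W
Q = ΔT / R_total = 204 / 0.7082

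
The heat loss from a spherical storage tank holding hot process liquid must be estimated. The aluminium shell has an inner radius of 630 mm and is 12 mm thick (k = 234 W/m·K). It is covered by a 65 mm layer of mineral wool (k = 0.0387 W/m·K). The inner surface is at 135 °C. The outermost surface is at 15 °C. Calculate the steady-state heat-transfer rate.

Q ≈ 408 W

For a spherical shell R = (1/r₁ − 1/r₂)/(4πk); film R = 1/(h·4πr²). In series:
R_aluminium shell = (1/0.63 − 1/0.642)/(4π×234) = 1.009×10^-5 K/W
R_mineral wool = (1/0.642 − 1/0.707)/(4π×0.0387) = 0.2945 K/W
R_total = 0.2945 K/W
Q = ΔT/R_total = 120/0.2945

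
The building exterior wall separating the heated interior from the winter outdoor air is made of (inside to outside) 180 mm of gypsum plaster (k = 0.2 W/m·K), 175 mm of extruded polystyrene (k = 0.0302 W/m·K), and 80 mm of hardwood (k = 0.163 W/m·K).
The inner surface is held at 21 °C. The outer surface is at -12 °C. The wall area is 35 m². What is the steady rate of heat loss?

Thermal resistances in series:
R_gypsum plaster = L/(kA) = 0.18/(0.2×35) = 0.02571 K/W
R_extruded polystyrene = L/(kA) = 0.175/(0.0302×35) = 0.1656 K/W
R_hardwood = L/(kA) = 0.08/(0.163×35) = 0.01402 K/W
R_total = 0.2053 K/W
Q = ΔT / R_total = 33 / 0.2053

Q ≈ 161 W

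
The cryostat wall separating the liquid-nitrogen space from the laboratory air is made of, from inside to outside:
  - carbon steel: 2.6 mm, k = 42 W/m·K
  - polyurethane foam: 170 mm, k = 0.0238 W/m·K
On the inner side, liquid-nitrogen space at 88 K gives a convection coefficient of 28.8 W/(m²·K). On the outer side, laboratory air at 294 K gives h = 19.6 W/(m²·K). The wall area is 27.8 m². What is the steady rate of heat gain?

Q ≈ 792 W

Thermal resistances in series:
R_inner film = 1/(h_i·A) = 1/(28.8×27.8) = 0.001249 K/W
R_carbon steel = L/(kA) = 0.0026/(42×27.8) = 2.227×10^-6 K/W
R_polyurethane foam = L/(kA) = 0.17/(0.0238×27.8) = 0.2569 K/W
R_outer film = 1/(h_o·A) = 1/(19.6×27.8) = 0.001835 K/W
R_total = 0.26 K/W
Q = ΔT / R_total = 206 / 0.26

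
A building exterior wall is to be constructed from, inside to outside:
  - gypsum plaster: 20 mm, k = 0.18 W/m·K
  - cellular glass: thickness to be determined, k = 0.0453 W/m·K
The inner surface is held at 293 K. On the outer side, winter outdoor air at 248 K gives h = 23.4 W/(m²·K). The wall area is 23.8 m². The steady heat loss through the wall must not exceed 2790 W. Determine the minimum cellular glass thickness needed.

Treating each layer as a thermal resistance in series:
R_gypsum plaster = L/(kA) = 0.02/(0.18×23.8) = 0.004669 K/W
R_outer film = 1/(h_o·A) = 1/(23.4×23.8) = 0.001796 K/W
Sum of the known resistances R_other = 0.006464 K/W
Required total resistance R_tot = ΔT/Q_allow = 45/2790 = 0.01613 K/W
R_cellular glass = R_tot − R_other = 0.009665 K/W
L = R·k·A = 0.009665×0.0453×23.8

L ≈ 10.4 mm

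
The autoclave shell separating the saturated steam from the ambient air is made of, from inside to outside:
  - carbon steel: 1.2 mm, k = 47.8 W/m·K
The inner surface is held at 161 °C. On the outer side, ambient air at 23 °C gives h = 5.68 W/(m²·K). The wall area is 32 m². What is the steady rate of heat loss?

Q ≈ 25100 W

Series thermal resistances:
R_carbon steel = L/(kA) = 0.0012/(47.8×32) = 7.845×10^-7 K/W
R_outer film = 1/(h_o·A) = 1/(5.68×32) = 0.005502 K/W
R_total = 0.005503 K/W
Q = ΔT / R_total = 138 / 0.005503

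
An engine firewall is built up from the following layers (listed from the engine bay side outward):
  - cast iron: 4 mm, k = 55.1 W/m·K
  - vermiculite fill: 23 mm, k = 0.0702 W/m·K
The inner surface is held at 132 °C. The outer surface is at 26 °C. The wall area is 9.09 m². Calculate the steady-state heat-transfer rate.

Q ≈ 2940 W

Thermal resistances in series:
R_cast iron = L/(kA) = 0.004/(55.1×9.09) = 7.986×10^-6 K/W
R_vermiculite fill = L/(kA) = 0.023/(0.0702×9.09) = 0.03604 K/W
R_total = 0.03605 K/W
Q = ΔT / R_total = 106 / 0.03605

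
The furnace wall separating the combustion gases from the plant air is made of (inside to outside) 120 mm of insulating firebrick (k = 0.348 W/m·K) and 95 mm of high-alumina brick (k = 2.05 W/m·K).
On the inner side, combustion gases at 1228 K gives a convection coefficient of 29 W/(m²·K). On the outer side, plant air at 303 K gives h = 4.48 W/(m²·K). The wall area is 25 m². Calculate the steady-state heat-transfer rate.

Thermal resistances in series:
R_inner film = 1/(h_i·A) = 1/(29×25) = 0.001379 K/W
R_insulating firebrick = L/(kA) = 0.12/(0.348×25) = 0.01379 K/W
R_high-alumina brick = L/(kA) = 0.095/(2.05×25) = 0.001854 K/W
R_outer film = 1/(h_o·A) = 1/(4.48×25) = 0.008929 K/W
R_total = 0.02595 K/W
Q = ΔT / R_total = 925 / 0.02595

Q ≈ 35600 W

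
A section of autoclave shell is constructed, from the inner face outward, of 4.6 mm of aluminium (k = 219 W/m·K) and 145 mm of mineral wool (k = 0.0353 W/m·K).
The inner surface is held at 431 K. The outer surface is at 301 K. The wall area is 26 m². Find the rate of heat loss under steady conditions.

Q ≈ 823 W

Model the wall as resistances in series:
R_aluminium = L/(kA) = 0.0046/(219×26) = 8.079×10^-7 K/W
R_mineral wool = L/(kA) = 0.145/(0.0353×26) = 0.158 K/W
R_total = 0.158 K/W
Q = ΔT / R_total = 130 / 0.158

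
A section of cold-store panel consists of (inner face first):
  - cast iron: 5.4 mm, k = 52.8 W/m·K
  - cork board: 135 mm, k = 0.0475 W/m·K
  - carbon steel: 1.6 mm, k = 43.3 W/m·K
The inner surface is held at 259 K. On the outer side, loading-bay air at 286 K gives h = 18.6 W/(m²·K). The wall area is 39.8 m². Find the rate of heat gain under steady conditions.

Treating each layer as a thermal resistance in series:
R_cast iron = L/(kA) = 0.0054/(52.8×39.8) = 2.57×10^-6 K/W
R_cork board = L/(kA) = 0.135/(0.0475×39.8) = 0.07141 K/W
R_carbon steel = L/(kA) = 0.0016/(43.3×39.8) = 9.284×10^-7 K/W
R_outer film = 1/(h_o·A) = 1/(18.6×39.8) = 0.001351 K/W
R_total = 0.07276 K/W
Q = ΔT / R_total = 27 / 0.07276

Q ≈ 371 W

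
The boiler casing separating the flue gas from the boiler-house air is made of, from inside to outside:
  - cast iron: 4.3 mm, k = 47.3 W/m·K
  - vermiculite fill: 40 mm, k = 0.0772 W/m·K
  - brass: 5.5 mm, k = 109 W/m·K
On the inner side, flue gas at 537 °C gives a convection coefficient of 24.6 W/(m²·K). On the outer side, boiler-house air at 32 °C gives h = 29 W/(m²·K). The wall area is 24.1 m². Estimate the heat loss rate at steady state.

Q ≈ 20500 W

Using the resistance-network approach (series):
R_inner film = 1/(h_i·A) = 1/(24.6×24.1) = 0.001687 K/W
R_cast iron = L/(kA) = 0.0043/(47.3×24.1) = 3.772×10^-6 K/W
R_vermiculite fill = L/(kA) = 0.04/(0.0772×24.1) = 0.0215 K/W
R_brass = L/(kA) = 0.0055/(109×24.1) = 2.094×10^-6 K/W
R_outer film = 1/(h_o·A) = 1/(29×24.1) = 0.001431 K/W
R_total = 0.02462 K/W
Q = ΔT / R_total = 505 / 0.02462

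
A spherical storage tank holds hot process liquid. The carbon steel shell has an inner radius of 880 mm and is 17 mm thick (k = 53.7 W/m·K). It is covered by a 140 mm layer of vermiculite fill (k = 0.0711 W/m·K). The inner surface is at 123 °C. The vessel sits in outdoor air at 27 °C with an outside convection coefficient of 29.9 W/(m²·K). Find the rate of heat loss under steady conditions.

Q ≈ 562 W

Radial (spherical) resistances in series:
R_carbon steel shell = (1/0.88 − 1/0.897)/(4π×53.7) = 3.191×10^-5 K/W
R_vermiculite fill = (1/0.897 − 1/1.037)/(4π×0.0711) = 0.1685 K/W
R_outer film = 1/(h·4πr_o²) = 1/(29.9×4π×1.037²) = 0.002475 K/W
R_total = 0.171 K/W
Q = ΔT/R_total = 96/0.171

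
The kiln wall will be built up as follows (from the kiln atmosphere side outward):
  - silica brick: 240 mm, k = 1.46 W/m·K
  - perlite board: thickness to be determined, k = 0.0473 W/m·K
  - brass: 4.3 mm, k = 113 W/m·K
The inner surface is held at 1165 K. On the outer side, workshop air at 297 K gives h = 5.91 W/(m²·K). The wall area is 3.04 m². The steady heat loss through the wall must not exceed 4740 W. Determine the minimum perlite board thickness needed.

L ≈ 10.6 mm

Thermal resistances in series:
R_silica brick = L/(kA) = 0.24/(1.46×3.04) = 0.05407 K/W
R_brass = L/(kA) = 0.0043/(113×3.04) = 1.252×10^-5 K/W
R_outer film = 1/(h_o·A) = 1/(5.91×3.04) = 0.05566 K/W
Sum of the known resistances R_other = 0.1097 K/W
Required total resistance R_tot = ΔT/Q_allow = 868/4740 = 0.1831 K/W
R_perlite board = R_tot − R_other = 0.07338 K/W
L = R·k·A = 0.07338×0.0473×3.04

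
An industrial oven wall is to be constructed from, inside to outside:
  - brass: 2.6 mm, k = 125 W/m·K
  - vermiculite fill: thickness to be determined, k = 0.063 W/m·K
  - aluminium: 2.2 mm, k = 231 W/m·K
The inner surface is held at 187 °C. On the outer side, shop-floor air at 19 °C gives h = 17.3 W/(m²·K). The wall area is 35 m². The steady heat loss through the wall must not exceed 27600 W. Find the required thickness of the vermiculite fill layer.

L ≈ 9.78 mm

Treating each layer as a thermal resistance in series:
R_brass = L/(kA) = 0.0026/(125×35) = 5.943×10^-7 K/W
R_aluminium = L/(kA) = 0.0022/(231×35) = 2.721×10^-7 K/W
R_outer film = 1/(h_o·A) = 1/(17.3×35) = 0.001652 K/W
Sum of the known resistances R_other = 0.001652 K/W
Required total resistance R_tot = ΔT/Q_allow = 168/27600 = 0.006087 K/W
R_vermiculite fill = R_tot − R_other = 0.004435 K/W
L = R·k·A = 0.004435×0.063×35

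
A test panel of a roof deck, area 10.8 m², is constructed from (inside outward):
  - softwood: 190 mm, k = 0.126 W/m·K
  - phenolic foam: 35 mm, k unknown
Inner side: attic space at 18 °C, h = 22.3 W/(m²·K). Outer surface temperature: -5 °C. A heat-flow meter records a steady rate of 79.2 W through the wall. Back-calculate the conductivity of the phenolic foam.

Model the wall as resistances in series:
R_inner film = 1/(h_i·A) = 1/(22.3×10.8) = 0.004152 K/W
R_softwood = L/(kA) = 0.19/(0.126×10.8) = 0.1396 K/W
Sum of known resistances R_other = 0.1438 K/W
Total R = ΔT/Q = 23/79.2 = 0.2904 K/W
R_phenolic foam = R_total − R_other = 0.1466 K/W
k = L/(R·A) = 0.035/(0.1466×10.8)

k ≈ 0.0221 W/(m·K)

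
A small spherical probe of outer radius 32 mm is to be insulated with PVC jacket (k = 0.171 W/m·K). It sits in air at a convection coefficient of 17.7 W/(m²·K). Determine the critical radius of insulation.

r_cr ≈ 19.3 mm

For a sphere r_cr = 2k/h = 2×0.171/17.7
r_cr = 19.3 mm; since the bare radius (32 mm) is above r_cr, any added insulation will reduce heat loss.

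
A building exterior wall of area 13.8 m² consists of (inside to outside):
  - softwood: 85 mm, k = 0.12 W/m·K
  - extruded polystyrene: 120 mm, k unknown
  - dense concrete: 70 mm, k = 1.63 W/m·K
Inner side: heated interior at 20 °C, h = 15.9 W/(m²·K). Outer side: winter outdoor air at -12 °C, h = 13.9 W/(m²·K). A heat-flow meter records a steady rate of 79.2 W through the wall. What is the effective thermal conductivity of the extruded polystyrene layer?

k ≈ 0.0256 W/(m·K)

Treating each layer as a thermal resistance in series:
R_inner film = 1/(h_i·A) = 1/(15.9×13.8) = 0.004557 K/W
R_softwood = L/(kA) = 0.085/(0.12×13.8) = 0.05133 K/W
R_dense concrete = L/(kA) = 0.07/(1.63×13.8) = 0.003112 K/W
R_outer film = 1/(h_o·A) = 1/(13.9×13.8) = 0.005213 K/W
Sum of known resistances R_other = 0.06421 K/W
Total R = ΔT/Q = 32/79.2 = 0.404 K/W
R_extruded polystyrene = R_total − R_other = 0.3398 K/W
k = L/(R·A) = 0.12/(0.3398×13.8)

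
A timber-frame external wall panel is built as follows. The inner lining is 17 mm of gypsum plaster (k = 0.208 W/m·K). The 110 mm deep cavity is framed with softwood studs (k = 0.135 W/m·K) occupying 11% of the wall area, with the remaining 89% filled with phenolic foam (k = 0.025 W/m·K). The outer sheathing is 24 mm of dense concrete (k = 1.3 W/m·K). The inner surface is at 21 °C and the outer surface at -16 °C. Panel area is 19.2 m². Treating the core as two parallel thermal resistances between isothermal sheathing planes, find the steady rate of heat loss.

Q ≈ 232 W

Sheathing layers in series; stud and cavity paths in parallel between them.
R_inner = 0.017/(0.208×19.2) = 0.004257 K/W
R_stud  = 0.11/(0.135×0.11×19.2) = 0.3858 K/W
R_cav   = 0.11/(0.025×0.89×19.2) = 0.2575 K/W
1/R_core = 1/R_stud + 1/R_cav → R_core = 0.1544 K/W
R_outer = 0.024/(1.3×19.2) = 9.615×10^-4 K/W
R_total = 0.1596 K/W
Q = ΔT/R_total = 37/0.1596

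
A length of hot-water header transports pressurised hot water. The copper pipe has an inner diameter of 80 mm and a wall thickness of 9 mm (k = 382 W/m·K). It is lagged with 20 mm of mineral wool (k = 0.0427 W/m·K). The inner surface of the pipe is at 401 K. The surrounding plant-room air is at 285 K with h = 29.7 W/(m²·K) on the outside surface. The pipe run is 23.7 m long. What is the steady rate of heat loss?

Q ≈ 2030 W

For a radial system each layer contributes R = ln(r_out/r_in)/(2πkL); films add R = 1/(hA).
R_copper pipe wall = ln(49/40)/(2π×382×23.7) = 3.568×10^-6 K/W
R_mineral wool = ln(69/49)/(2π×0.0427×23.7) = 0.05383 K/W
R_outer film = 1/(h_o·2πr_oL) = 1/(29.7×2π×0.069×23.7) = 0.003277 K/W
R_total = 0.05711 K/W
Q = ΔT/R_total = 116/0.05711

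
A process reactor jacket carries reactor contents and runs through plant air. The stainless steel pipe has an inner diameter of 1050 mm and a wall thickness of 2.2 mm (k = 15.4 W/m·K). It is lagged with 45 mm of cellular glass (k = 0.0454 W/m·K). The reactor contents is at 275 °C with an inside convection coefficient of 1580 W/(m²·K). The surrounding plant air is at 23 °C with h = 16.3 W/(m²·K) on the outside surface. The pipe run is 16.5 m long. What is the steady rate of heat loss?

Radial resistances (cylindrical: R_cond = ln(r_o/r_i)/(2πkL), R_conv = 1/(h·2πrL)):
R_inner film = 1/(h_i·2πr₁L) = 1/(1580×2π×0.525×16.5) = 1.163×10^-5 K/W
R_stainless steel pipe wall = ln(527.2/525)/(2π×15.4×16.5) = 2.619×10^-6 K/W
R_cellular glass = ln(572.2/527.2)/(2π×0.0454×16.5) = 0.0174 K/W
R_outer film = 1/(h_o·2πr_oL) = 1/(16.3×2π×0.5722×16.5) = 0.001034 K/W
R_total = 0.01845 K/W
Q = ΔT/R_total = 252/0.01845

Q ≈ 13700 W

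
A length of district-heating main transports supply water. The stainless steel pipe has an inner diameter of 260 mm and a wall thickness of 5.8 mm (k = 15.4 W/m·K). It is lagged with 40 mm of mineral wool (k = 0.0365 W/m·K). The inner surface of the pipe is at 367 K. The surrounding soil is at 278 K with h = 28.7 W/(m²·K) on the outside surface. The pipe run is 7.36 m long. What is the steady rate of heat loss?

Q ≈ 566 W

Radial resistances (cylindrical: R_cond = ln(r_o/r_i)/(2πkL), R_conv = 1/(h·2πrL)):
R_stainless steel pipe wall = ln(135.8/130)/(2π×15.4×7.36) = 6.129×10^-5 K/W
R_mineral wool = ln(175.8/135.8)/(2π×0.0365×7.36) = 0.1529 K/W
R_outer film = 1/(h_o·2πr_oL) = 1/(28.7×2π×0.1758×7.36) = 0.004286 K/W
R_total = 0.1573 K/W
Q = ΔT/R_total = 89/0.1573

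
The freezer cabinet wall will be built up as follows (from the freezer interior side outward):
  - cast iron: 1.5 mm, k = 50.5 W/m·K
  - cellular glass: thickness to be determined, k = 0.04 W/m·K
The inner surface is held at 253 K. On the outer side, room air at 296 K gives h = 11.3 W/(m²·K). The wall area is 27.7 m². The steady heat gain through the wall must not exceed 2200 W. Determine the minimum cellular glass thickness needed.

L ≈ 18.1 mm

Treating each layer as a thermal resistance in series:
R_cast iron = L/(kA) = 0.0015/(50.5×27.7) = 1.072×10^-6 K/W
R_outer film = 1/(h_o·A) = 1/(11.3×27.7) = 0.003195 K/W
Sum of the known resistances R_other = 0.003196 K/W
Required total resistance R_tot = ΔT/Q_allow = 43/2200 = 0.01955 K/W
R_cellular glass = R_tot − R_other = 0.01635 K/W
L = R·k·A = 0.01635×0.04×27.7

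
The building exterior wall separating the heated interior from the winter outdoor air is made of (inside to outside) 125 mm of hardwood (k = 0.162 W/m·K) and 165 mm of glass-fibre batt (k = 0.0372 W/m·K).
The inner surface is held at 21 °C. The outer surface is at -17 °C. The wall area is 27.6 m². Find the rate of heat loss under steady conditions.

Q ≈ 201 W

Model the wall as resistances in series:
R_hardwood = L/(kA) = 0.125/(0.162×27.6) = 0.02796 K/W
R_glass-fibre batt = L/(kA) = 0.165/(0.0372×27.6) = 0.1607 K/W
R_total = 0.1887 K/W
Q = ΔT / R_total = 38 / 0.1887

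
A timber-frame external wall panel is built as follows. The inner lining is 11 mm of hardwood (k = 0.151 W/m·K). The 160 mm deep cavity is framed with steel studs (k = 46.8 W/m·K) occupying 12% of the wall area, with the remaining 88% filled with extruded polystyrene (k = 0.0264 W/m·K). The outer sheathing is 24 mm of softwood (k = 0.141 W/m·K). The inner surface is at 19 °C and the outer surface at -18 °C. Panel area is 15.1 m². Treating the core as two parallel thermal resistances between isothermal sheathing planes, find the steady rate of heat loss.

Q ≈ 2060 W

Sheathing layers in series; stud and cavity paths in parallel between them.
R_inner = 0.011/(0.151×15.1) = 0.004824 K/W
R_stud  = 0.16/(46.8×0.12×15.1) = 0.001887 K/W
R_cav   = 0.16/(0.0264×0.88×15.1) = 0.4561 K/W
1/R_core = 1/R_stud + 1/R_cav → R_core = 0.001879 K/W
R_outer = 0.024/(0.141×15.1) = 0.01127 K/W
R_total = 0.01798 K/W
Q = ΔT/R_total = 37/0.01798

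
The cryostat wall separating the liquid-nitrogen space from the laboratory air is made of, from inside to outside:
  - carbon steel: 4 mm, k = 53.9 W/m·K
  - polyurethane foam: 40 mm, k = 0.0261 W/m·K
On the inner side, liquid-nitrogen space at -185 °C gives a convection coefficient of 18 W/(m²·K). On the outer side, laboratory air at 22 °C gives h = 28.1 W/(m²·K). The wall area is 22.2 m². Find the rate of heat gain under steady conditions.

Q ≈ 2830 W

Treating each layer as a thermal resistance in series:
R_inner film = 1/(h_i·A) = 1/(18×22.2) = 0.002503 K/W
R_carbon steel = L/(kA) = 0.004/(53.9×22.2) = 3.343×10^-6 K/W
R_polyurethane foam = L/(kA) = 0.04/(0.0261×22.2) = 0.06903 K/W
R_outer film = 1/(h_o·A) = 1/(28.1×22.2) = 0.001603 K/W
R_total = 0.07314 K/W
Q = ΔT / R_total = 207 / 0.07314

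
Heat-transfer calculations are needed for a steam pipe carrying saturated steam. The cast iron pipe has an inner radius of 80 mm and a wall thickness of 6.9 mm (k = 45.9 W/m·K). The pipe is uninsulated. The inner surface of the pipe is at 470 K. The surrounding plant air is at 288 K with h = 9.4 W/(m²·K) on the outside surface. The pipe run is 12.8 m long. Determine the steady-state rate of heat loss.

Per-layer cylindrical resistances, series-summed:
R_cast iron pipe wall = ln(86.9/80)/(2π×45.9×12.8) = 2.241×10^-5 K/W
R_outer film = 1/(h_o·2πr_oL) = 1/(9.4×2π×0.0869×12.8) = 0.01522 K/W
R_total = 0.01524 K/W
Q = ΔT/R_total = 182/0.01524

Q ≈ 11900 W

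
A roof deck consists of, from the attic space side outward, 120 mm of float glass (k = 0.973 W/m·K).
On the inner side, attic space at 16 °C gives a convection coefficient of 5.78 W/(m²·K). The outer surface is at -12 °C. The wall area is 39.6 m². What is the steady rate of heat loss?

Q ≈ 3740 W

Model the wall as resistances in series:
R_inner film = 1/(h_i·A) = 1/(5.78×39.6) = 0.004369 K/W
R_float glass = L/(kA) = 0.12/(0.973×39.6) = 0.003114 K/W
R_total = 0.007483 K/W
Q = ΔT / R_total = 28 / 0.007483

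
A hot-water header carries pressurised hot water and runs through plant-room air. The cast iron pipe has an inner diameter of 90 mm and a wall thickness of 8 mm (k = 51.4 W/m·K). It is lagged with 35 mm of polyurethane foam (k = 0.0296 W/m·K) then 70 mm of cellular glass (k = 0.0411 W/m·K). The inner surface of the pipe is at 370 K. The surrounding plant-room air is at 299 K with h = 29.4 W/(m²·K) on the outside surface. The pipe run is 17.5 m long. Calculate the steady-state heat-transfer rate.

Treating each annulus and film as a series resistance:
R_cast iron pipe wall = ln(53/45)/(2π×51.4×17.5) = 2.895×10^-5 K/W
R_polyurethane foam = ln(88/53)/(2π×0.0296×17.5) = 0.1558 K/W
R_cellular glass = ln(158/88)/(2π×0.0411×17.5) = 0.1295 K/W
R_outer film = 1/(h_o·2πr_oL) = 1/(29.4×2π×0.158×17.5) = 0.001958 K/W
R_total = 0.2873 K/W
Q = ΔT/R_total = 71/0.2873

Q ≈ 247 W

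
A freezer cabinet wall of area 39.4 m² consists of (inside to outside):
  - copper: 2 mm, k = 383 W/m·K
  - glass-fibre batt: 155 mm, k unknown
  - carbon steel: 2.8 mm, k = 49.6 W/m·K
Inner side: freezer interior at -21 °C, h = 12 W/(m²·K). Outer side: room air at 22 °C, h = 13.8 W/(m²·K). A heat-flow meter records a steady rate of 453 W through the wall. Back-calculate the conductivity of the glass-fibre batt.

k ≈ 0.0432 W/(m·K)

Using the resistance-network approach (series):
R_inner film = 1/(h_i·A) = 1/(12×39.4) = 0.002115 K/W
R_copper = L/(kA) = 0.002/(383×39.4) = 1.325×10^-7 K/W
R_carbon steel = L/(kA) = 0.0028/(49.6×39.4) = 1.433×10^-6 K/W
R_outer film = 1/(h_o·A) = 1/(13.8×39.4) = 0.001839 K/W
Sum of known resistances R_other = 0.003956 K/W
Total R = ΔT/Q = 43/453 = 0.09492 K/W
R_glass-fibre batt = R_total − R_other = 0.09097 K/W
k = L/(R·A) = 0.155/(0.09097×39.4)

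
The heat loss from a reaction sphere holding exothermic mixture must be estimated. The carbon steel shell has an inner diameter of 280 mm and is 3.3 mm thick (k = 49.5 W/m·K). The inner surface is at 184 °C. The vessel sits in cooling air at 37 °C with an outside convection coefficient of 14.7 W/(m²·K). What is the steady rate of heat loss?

Q ≈ 557 W

For a spherical shell R = (1/r₁ − 1/r₂)/(4πk); film R = 1/(h·4πr²). In series:
R_carbon steel shell = (1/0.14 − 1/0.1433)/(4π×49.5) = 2.644×10^-4 K/W
R_outer film = 1/(h·4πr_o²) = 1/(14.7×4π×0.1433²) = 0.2636 K/W
R_total = 0.2639 K/W
Q = ΔT/R_total = 147/0.2639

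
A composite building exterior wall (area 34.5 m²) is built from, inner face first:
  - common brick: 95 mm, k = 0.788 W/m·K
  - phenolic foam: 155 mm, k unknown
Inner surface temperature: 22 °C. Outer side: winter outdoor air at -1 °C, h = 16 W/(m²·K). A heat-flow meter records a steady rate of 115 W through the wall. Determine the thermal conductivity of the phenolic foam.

k ≈ 0.0231 W/(m·K)

Thermal resistances in series:
R_common brick = L/(kA) = 0.095/(0.788×34.5) = 0.003494 K/W
R_outer film = 1/(h_o·A) = 1/(16×34.5) = 0.001812 K/W
Sum of known resistances R_other = 0.005306 K/W
Total R = ΔT/Q = 23/115 = 0.2 K/W
R_phenolic foam = R_total − R_other = 0.1947 K/W
k = L/(R·A) = 0.155/(0.1947×34.5)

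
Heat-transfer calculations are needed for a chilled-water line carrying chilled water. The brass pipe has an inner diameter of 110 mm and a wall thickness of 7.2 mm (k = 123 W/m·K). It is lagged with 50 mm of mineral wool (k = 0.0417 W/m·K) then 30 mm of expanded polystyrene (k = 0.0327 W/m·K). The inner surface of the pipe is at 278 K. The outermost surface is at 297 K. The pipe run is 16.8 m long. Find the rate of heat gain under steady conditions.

Q ≈ 93.7 W

Cylindrical conduction, so R = ln(r₂/r₁)/(2πkL) per layer, in series:
R_brass pipe wall = ln(62.2/55)/(2π×123×16.8) = 9.475×10^-6 K/W
R_mineral wool = ln(112.2/62.2)/(2π×0.0417×16.8) = 0.134 K/W
R_expanded polystyrene = ln(142.2/112.2)/(2π×0.0327×16.8) = 0.06865 K/W
R_total = 0.2027 K/W
Q = ΔT/R_total = 19/0.2027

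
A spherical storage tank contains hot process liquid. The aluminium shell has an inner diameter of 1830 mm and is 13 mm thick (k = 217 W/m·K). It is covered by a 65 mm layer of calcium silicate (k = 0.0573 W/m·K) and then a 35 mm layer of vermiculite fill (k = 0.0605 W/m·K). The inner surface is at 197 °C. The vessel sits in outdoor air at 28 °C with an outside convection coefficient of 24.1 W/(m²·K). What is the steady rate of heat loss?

Q ≈ 1160 W

Spherical conduction: R = (1/r_in − 1/r_out)/(4πk) per layer; series-sum.
R_aluminium shell = (1/0.915 − 1/0.928)/(4π×217) = 5.614×10^-6 K/W
R_calcium silicate = (1/0.928 − 1/0.993)/(4π×0.0573) = 0.09796 K/W
R_vermiculite fill = (1/0.993 − 1/1.028)/(4π×0.0605) = 0.0451 K/W
R_outer film = 1/(h·4πr_o²) = 1/(24.1×4π×1.028²) = 0.003125 K/W
R_total = 0.1462 K/W
Q = ΔT/R_total = 169/0.1462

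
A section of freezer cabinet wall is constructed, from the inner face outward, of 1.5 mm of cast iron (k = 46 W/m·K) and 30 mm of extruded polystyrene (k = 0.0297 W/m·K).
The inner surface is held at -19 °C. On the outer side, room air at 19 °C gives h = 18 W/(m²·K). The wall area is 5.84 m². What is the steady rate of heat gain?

Series thermal resistances:
R_cast iron = L/(kA) = 0.0015/(46×5.84) = 5.584×10^-6 K/W
R_extruded polystyrene = L/(kA) = 0.03/(0.0297×5.84) = 0.173 K/W
R_outer film = 1/(h_o·A) = 1/(18×5.84) = 0.009513 K/W
R_total = 0.1825 K/W
Q = ΔT / R_total = 38 / 0.1825

Q ≈ 208 W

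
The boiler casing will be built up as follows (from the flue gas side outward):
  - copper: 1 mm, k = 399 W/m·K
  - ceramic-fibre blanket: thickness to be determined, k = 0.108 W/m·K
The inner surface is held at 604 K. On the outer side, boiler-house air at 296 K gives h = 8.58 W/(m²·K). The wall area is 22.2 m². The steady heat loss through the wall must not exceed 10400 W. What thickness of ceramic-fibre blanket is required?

Model the wall as resistances in series:
R_copper = L/(kA) = 0.001/(399×22.2) = 1.129×10^-7 K/W
R_outer film = 1/(h_o·A) = 1/(8.58×22.2) = 0.00525 K/W
Sum of the known resistances R_other = 0.00525 K/W
Required total resistance R_tot = ΔT/Q_allow = 308/10400 = 0.02962 K/W
R_ceramic-fibre blanket = R_tot − R_other = 0.02437 K/W
L = R·k·A = 0.02437×0.108×22.2

L ≈ 58.4 mm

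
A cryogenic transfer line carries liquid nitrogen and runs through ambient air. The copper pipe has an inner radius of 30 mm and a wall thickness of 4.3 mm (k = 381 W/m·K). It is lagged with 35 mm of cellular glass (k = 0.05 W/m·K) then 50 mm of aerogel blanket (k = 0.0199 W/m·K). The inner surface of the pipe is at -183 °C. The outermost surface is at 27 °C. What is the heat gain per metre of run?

q′ ≈ 31.9 W/m

Treating each annulus and film as a series resistance:
R_copper pipe wall = ln(34.3/30)/(2π×381×1) = 5.595×10^-5 K/W
R_cellular glass = ln(69.3/34.3)/(2π×0.05×1) = 2.239 K/W
R_aerogel blanket = ln(119.3/69.3)/(2π×0.0199×1) = 4.344 K/W
R_total = 6.583 K/W
Q = ΔT/R_total = 210/6.583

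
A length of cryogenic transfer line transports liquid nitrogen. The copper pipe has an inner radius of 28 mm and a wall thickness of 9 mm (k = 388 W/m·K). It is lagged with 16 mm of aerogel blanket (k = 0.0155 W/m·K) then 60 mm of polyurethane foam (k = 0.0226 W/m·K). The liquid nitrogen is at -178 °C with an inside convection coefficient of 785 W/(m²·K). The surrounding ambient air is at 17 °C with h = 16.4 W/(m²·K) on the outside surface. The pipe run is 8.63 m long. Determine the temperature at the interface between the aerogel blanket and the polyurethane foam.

T ≈ -98.9 °C

Per-layer cylindrical resistances, series-summed:
R_inner film = 1/(h_i·2πr₁L) = 1/(785×2π×0.028×8.63) = 8.39×10^-4 K/W
R_copper pipe wall = ln(37/28)/(2π×388×8.63) = 1.325×10^-5 K/W
R_aerogel blanket = ln(53/37)/(2π×0.0155×8.63) = 0.4276 K/W
R_polyurethane foam = ln(113/53)/(2π×0.0226×8.63) = 0.6178 K/W
R_outer film = 1/(h_o·2πr_oL) = 1/(16.4×2π×0.113×8.63) = 0.009951 K/W
R_total = 1.056 K/W
Q = ΔT/R_total = 195/1.056
Q = 185 W
T_interface = T_inner + Q·ΣR(inner→interface) = -178 + 185×0.4284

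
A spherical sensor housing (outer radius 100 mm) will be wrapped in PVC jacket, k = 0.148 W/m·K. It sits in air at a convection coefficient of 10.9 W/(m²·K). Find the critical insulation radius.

For a sphere r_cr = 2k/h = 2×0.148/10.9
r_cr = 27.2 mm; since the bare radius (100 mm) is above r_cr, any added insulation will reduce heat loss.

r_cr ≈ 27.2 mm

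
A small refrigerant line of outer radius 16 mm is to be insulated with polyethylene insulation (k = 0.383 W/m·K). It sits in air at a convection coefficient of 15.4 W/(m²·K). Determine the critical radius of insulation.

For a cylinder r_cr = k/h = 0.383/15.4
r_cr = 24.9 mm; since the bare radius (16 mm) is below r_cr, adding a thin layer of insulation will *increase* heat loss.

r_cr ≈ 24.9 mm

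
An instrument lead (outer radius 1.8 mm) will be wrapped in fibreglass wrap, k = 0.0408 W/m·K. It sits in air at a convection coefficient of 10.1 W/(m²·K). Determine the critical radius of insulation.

For a cylinder r_cr = k/h = 0.0408/10.1
r_cr = 4.04 mm; since the bare radius (1.8 mm) is below r_cr, adding a thin layer of insulation will *increase* heat loss.

r_cr ≈ 4.04 mm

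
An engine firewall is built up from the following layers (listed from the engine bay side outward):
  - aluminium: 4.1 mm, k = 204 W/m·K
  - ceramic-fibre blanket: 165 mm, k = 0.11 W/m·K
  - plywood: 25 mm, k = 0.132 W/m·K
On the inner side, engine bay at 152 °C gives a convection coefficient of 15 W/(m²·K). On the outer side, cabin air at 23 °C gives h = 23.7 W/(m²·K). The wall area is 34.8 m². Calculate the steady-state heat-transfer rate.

Q ≈ 2500 W

Treating each layer as a thermal resistance in series:
R_inner film = 1/(h_i·A) = 1/(15×34.8) = 0.001916 K/W
R_aluminium = L/(kA) = 0.0041/(204×34.8) = 5.775×10^-7 K/W
R_ceramic-fibre blanket = L/(kA) = 0.165/(0.11×34.8) = 0.0431 K/W
R_plywood = L/(kA) = 0.025/(0.132×34.8) = 0.005442 K/W
R_outer film = 1/(h_o·A) = 1/(23.7×34.8) = 0.001212 K/W
R_total = 0.05167 K/W
Q = ΔT / R_total = 129 / 0.05167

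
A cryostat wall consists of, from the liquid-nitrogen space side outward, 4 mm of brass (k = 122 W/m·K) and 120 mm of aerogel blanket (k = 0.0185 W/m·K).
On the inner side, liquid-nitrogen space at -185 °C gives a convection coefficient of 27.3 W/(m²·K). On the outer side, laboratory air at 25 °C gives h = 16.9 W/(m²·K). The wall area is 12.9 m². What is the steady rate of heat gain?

Thermal resistances in series:
R_inner film = 1/(h_i·A) = 1/(27.3×12.9) = 0.00284 K/W
R_brass = L/(kA) = 0.004/(122×12.9) = 2.542×10^-6 K/W
R_aerogel blanket = L/(kA) = 0.12/(0.0185×12.9) = 0.5028 K/W
R_outer film = 1/(h_o·A) = 1/(16.9×12.9) = 0.004587 K/W
R_total = 0.5103 K/W
Q = ΔT / R_total = 210 / 0.5103

Q ≈ 412 W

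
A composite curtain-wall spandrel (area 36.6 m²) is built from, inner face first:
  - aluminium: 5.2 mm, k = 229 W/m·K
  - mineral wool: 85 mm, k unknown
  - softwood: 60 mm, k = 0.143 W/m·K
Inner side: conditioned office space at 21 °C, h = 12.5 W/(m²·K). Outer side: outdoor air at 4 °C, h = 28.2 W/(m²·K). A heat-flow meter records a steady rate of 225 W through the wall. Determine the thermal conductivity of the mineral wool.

Model the wall as resistances in series:
R_inner film = 1/(h_i·A) = 1/(12.5×36.6) = 0.002186 K/W
R_aluminium = L/(kA) = 0.0052/(229×36.6) = 6.204×10^-7 K/W
R_softwood = L/(kA) = 0.06/(0.143×36.6) = 0.01146 K/W
R_outer film = 1/(h_o·A) = 1/(28.2×36.6) = 9.689×10^-4 K/W
Sum of known resistances R_other = 0.01462 K/W
Total R = ΔT/Q = 17/225 = 0.07556 K/W
R_mineral wool = R_total − R_other = 0.06094 K/W
k = L/(R·A) = 0.085/(0.06094×36.6)

k ≈ 0.0381 W/(m·K)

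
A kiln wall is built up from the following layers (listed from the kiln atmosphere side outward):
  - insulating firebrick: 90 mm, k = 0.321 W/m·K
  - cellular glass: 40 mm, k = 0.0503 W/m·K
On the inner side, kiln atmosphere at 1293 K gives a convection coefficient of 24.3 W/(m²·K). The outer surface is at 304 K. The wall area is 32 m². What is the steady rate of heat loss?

Q ≈ 28300 W

Series thermal resistances:
R_inner film = 1/(h_i·A) = 1/(24.3×32) = 0.001286 K/W
R_insulating firebrick = L/(kA) = 0.09/(0.321×32) = 0.008762 K/W
R_cellular glass = L/(kA) = 0.04/(0.0503×32) = 0.02485 K/W
R_total = 0.0349 K/W
Q = ΔT / R_total = 989 / 0.0349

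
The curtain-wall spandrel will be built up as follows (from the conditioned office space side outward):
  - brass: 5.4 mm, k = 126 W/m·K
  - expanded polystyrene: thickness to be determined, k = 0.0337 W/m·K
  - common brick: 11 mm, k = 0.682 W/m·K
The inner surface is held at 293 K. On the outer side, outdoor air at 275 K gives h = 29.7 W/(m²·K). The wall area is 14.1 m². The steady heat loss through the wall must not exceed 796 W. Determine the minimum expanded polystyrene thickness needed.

L ≈ 9.07 mm

Series thermal resistances:
R_brass = L/(kA) = 0.0054/(126×14.1) = 3.04×10^-6 K/W
R_common brick = L/(kA) = 0.011/(0.682×14.1) = 0.001144 K/W
R_outer film = 1/(h_o·A) = 1/(29.7×14.1) = 0.002388 K/W
Sum of the known resistances R_other = 0.003535 K/W
Required total resistance R_tot = ΔT/Q_allow = 18/796 = 0.02261 K/W
R_expanded polystyrene = R_tot − R_other = 0.01908 K/W
L = R·k·A = 0.01908×0.0337×14.1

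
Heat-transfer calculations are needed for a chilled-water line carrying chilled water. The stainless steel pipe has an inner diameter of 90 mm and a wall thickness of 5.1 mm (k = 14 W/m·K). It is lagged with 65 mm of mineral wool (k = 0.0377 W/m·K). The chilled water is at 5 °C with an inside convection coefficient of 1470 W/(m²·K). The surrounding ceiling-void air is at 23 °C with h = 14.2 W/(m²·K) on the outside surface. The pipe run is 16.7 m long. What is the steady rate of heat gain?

Cylindrical conduction, so R = ln(r₂/r₁)/(2πkL) per layer, in series:
R_inner film = 1/(h_i·2πr₁L) = 1/(1470×2π×0.045×16.7) = 1.441×10^-4 K/W
R_stainless steel pipe wall = ln(50.1/45)/(2π×14×16.7) = 7.308×10^-5 K/W
R_mineral wool = ln(115.1/50.1)/(2π×0.0377×16.7) = 0.2103 K/W
R_outer film = 1/(h_o·2πr_oL) = 1/(14.2×2π×0.1151×16.7) = 0.005831 K/W
R_total = 0.2163 K/W
Q = ΔT/R_total = 18/0.2163

Q ≈ 83.2 W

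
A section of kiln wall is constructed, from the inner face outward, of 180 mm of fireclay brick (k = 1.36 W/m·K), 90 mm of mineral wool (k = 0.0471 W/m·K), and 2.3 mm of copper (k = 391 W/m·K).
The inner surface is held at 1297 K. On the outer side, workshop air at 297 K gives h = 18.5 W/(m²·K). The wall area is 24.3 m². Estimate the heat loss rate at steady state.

Q ≈ 11600 W

Thermal resistances in series:
R_fireclay brick = L/(kA) = 0.18/(1.36×24.3) = 0.005447 K/W
R_mineral wool = L/(kA) = 0.09/(0.0471×24.3) = 0.07863 K/W
R_copper = L/(kA) = 0.0023/(391×24.3) = 2.421×10^-7 K/W
R_outer film = 1/(h_o·A) = 1/(18.5×24.3) = 0.002224 K/W
R_total = 0.08631 K/W
Q = ΔT / R_total = 1000 / 0.08631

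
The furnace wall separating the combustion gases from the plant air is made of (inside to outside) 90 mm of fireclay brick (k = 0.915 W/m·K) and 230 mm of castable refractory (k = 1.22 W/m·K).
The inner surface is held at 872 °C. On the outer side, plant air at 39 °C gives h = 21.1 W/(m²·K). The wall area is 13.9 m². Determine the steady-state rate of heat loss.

Q ≈ 34600 W

Series thermal resistances:
R_fireclay brick = L/(kA) = 0.09/(0.915×13.9) = 0.007076 K/W
R_castable refractory = L/(kA) = 0.23/(1.22×13.9) = 0.01356 K/W
R_outer film = 1/(h_o·A) = 1/(21.1×13.9) = 0.00341 K/W
R_total = 0.02405 K/W
Q = ΔT / R_total = 833 / 0.02405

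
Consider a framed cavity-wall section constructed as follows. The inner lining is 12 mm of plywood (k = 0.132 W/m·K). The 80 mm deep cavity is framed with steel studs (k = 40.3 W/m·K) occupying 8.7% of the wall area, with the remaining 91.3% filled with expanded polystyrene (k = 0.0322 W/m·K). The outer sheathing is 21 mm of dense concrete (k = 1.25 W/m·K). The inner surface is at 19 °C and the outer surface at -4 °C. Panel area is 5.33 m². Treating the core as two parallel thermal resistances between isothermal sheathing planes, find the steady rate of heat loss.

Sheathing layers in series; stud and cavity paths in parallel between them.
R_inner = 0.012/(0.132×5.33) = 0.01706 K/W
R_stud  = 0.08/(40.3×0.087×5.33) = 0.004281 K/W
R_cav   = 0.08/(0.0322×0.913×5.33) = 0.5105 K/W
1/R_core = 1/R_stud + 1/R_cav → R_core = 0.004245 K/W
R_outer = 0.021/(1.25×5.33) = 0.003152 K/W
R_total = 0.02445 K/W
Q = ΔT/R_total = 23/0.02445

Q ≈ 941 W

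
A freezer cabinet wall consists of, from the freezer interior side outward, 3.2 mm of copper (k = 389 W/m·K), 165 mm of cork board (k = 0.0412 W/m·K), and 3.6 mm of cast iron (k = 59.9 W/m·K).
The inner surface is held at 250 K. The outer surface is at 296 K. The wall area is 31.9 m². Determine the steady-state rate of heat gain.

Q ≈ 366 W

Treating each layer as a thermal resistance in series:
R_copper = L/(kA) = 0.0032/(389×31.9) = 2.579×10^-7 K/W
R_cork board = L/(kA) = 0.165/(0.0412×31.9) = 0.1255 K/W
R_cast iron = L/(kA) = 0.0036/(59.9×31.9) = 1.884×10^-6 K/W
R_total = 0.1255 K/W
Q = ΔT / R_total = 46 / 0.1255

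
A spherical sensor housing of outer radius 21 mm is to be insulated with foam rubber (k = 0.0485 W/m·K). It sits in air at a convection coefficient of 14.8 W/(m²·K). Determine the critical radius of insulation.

r_cr ≈ 6.55 mm

For a sphere r_cr = 2k/h = 2×0.0485/14.8
r_cr = 6.55 mm; since the bare radius (21 mm) is above r_cr, any added insulation will reduce heat loss.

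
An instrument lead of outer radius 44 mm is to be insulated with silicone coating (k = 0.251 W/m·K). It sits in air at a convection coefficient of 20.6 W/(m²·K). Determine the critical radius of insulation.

For a cylinder r_cr = k/h = 0.251/20.6
r_cr = 12.2 mm; since the bare radius (44 mm) is above r_cr, any added insulation will reduce heat loss.

r_cr ≈ 12.2 mm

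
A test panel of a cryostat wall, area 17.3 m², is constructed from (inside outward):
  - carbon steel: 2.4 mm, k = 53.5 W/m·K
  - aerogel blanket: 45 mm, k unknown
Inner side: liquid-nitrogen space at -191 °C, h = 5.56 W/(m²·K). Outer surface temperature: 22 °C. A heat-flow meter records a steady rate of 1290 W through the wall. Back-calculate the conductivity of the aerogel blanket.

Using the resistance-network approach (series):
R_inner film = 1/(h_i·A) = 1/(5.56×17.3) = 0.0104 K/W
R_carbon steel = L/(kA) = 0.0024/(53.5×17.3) = 2.593×10^-6 K/W
Sum of known resistances R_other = 0.0104 K/W
Total R = ΔT/Q = 213/1290 = 0.1651 K/W
R_aerogel blanket = R_total − R_other = 0.1547 K/W
k = L/(R·A) = 0.045/(0.1547×17.3)

k ≈ 0.0168 W/(m·K)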